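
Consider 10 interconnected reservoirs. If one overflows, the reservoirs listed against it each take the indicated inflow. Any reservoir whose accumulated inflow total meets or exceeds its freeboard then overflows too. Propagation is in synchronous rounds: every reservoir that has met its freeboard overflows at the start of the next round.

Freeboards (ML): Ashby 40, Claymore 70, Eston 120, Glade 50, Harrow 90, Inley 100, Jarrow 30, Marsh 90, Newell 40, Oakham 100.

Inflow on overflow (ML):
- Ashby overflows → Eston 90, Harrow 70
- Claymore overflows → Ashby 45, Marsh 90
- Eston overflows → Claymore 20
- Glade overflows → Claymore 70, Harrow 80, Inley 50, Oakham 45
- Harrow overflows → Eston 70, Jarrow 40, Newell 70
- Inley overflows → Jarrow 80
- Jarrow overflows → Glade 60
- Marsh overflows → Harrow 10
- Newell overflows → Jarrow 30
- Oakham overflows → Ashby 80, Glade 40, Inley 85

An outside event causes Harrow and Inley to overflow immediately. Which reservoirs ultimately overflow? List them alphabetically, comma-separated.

Ashby, Claymore, Eston, Glade, Harrow, Inley, Jarrow, Marsh, Newell

Round 1 — Harrow, Inley overflow (initial).
  Eston: +70 → 70 < 120
  Jarrow: +40+80 → 120 ≥ 30
  Newell: +70 → 70 ≥ 40
Round 2 — Jarrow, Newell overflow.
  Glade: +60 → 60 ≥ 50
Round 3 — Glade overflows.
  Claymore: +70 → 70 ≥ 70
  Oakham: +45 → 45 < 100
Round 4 — Claymore overflows.
  Ashby: +45 → 45 ≥ 40
  Marsh: +90 → 90 ≥ 90
Round 5 — Ashby, Marsh overflow.
  Eston: +90 → 160 ≥ 120
Round 6 — Eston overflows.
No further overflows.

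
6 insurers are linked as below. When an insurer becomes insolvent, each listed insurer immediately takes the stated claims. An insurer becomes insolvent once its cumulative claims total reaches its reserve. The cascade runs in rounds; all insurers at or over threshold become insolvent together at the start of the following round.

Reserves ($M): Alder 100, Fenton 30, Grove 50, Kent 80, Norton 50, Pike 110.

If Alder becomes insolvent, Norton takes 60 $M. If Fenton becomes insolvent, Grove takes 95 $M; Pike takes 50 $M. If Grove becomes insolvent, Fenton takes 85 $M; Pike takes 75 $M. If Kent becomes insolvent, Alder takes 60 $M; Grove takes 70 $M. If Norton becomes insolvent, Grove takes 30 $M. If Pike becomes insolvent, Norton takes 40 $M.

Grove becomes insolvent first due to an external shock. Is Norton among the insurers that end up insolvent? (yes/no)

no

Round 1 — Grove becomes insolvent (initial).
  Fenton: +85 → 85 ≥ 30
  Pike: +75 → 75 < 110
Round 2 — Fenton becomes insolvent.
  Pike: +50 → 125 ≥ 110
Round 3 — Pike becomes insolvent.
  Norton: +40 → 40 < 50
No further insolvencies.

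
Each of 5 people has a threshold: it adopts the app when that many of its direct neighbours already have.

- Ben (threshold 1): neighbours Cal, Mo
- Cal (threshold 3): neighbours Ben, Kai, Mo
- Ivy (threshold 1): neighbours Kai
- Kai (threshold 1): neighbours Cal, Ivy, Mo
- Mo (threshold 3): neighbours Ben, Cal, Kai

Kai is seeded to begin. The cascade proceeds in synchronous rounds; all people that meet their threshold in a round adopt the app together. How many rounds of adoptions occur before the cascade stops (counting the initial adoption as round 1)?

Round 1 — Kai adopts the app (initial).
Round 2 — checking thresholds:
  Cal: 1 of 3 neighbours < 3, below threshold.
  Ivy: 1 of 1 neighbours ≥ 1, adopts the app.
  Mo: 1 of 3 neighbours < 3, below threshold.
Round 3 — no new adoptions; cascade stops.

2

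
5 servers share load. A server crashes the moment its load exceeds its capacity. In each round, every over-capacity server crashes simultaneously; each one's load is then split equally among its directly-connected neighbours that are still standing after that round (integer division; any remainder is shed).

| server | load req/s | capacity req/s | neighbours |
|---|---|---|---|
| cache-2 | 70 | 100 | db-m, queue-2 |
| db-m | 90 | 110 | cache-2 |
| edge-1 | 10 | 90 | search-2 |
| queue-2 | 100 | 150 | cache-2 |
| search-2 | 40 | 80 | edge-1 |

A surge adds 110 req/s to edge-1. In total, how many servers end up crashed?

Round 1 — edge-1 at 120 > 90. edge-1 crashes.
  edge-1 sheds 120 req/s to search-2: 120 each.
    search-2: 40+120 = 160 > 80
Round 2 — search-2 crashes.
  search-2 sheds 160 req/s: no online neighbours, lost.
No further crashes.

2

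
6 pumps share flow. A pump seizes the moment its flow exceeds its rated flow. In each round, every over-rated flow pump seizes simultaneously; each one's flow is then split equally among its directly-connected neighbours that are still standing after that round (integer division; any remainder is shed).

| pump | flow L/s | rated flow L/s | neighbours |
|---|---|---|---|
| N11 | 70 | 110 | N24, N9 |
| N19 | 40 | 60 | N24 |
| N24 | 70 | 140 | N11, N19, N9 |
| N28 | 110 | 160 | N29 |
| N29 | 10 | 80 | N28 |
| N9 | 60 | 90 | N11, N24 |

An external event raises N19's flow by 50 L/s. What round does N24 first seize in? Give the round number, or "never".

Round 1 — N19 at 90 > 60. N19 seizes.
  N19 sheds 90 L/s to N24: 90 each.
    N24: 70+90 = 160 > 140
Round 2 — N24 seizes.
  N24 sheds 160 L/s to N11, N9: 80 each.
    N11: 70+80 = 150 > 110
    N9: 60+80 = 140 > 90
Round 3 — N11, N9 seize.
  N11 sheds 150 L/s: no online neighbours, lost.
  N9 sheds 140 L/s: no online neighbours, lost.
No further seizures.

2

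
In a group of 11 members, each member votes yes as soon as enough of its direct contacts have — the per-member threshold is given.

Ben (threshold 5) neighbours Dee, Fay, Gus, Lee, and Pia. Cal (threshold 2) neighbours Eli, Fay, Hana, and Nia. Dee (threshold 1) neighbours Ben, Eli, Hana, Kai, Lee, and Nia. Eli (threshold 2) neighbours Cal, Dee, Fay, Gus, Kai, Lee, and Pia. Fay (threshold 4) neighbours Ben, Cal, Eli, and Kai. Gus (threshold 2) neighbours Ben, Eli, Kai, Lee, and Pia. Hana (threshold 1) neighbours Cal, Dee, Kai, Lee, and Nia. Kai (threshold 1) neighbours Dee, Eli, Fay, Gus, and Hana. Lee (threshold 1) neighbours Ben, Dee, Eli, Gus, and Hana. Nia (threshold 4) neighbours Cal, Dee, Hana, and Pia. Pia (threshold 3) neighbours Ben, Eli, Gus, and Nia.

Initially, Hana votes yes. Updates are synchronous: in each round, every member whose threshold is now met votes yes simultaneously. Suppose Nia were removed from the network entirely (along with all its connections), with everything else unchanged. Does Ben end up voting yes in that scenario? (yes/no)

With Nia removed:
Round 1 — Hana votes yes (initial).
Round 2 — checking thresholds:
  Cal: 1 of 3 neighbours < 2, not yet.
  Dee: 1 of 5 neighbours ≥ 1, votes yes.
  Kai: 1 of 5 neighbours ≥ 1, votes yes.
  Lee: 1 of 5 neighbours ≥ 1, votes yes.
Round 3 — checking thresholds:
  Ben: 2 of 5 neighbours < 5, not yet.
  Cal: 1 of 3 neighbours < 2, not yet.
  Eli: 3 of 7 neighbours ≥ 2, votes yes.
  Fay: 1 of 4 neighbours < 4, not yet.
  Gus: 2 of 5 neighbours ≥ 2, votes yes.
Round 4 — checking thresholds:
  Ben: 3 of 5 neighbours < 5, not yet.
  Cal: 2 of 3 neighbours ≥ 2, votes yes.
  Fay: 2 of 4 neighbours < 4, not yet.
  Pia: 2 of 3 neighbours < 3, not yet.
Round 5 — no new yes votes; cascade stops.

no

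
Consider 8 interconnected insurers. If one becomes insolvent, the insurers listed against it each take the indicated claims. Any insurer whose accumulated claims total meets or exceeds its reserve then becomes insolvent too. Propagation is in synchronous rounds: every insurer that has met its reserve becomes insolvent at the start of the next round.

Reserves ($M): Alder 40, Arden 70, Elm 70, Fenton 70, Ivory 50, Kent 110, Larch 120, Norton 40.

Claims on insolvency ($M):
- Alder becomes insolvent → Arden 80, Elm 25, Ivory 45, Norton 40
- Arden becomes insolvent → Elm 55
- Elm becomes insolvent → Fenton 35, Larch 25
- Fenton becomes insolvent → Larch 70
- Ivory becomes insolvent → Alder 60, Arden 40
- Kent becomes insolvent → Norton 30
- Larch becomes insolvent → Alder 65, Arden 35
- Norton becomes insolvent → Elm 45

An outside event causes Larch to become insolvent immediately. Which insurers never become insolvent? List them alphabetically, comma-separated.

Fenton, Ivory, Kent

Round 1 — Larch becomes insolvent (initial).
  Alder: +65 → 65 ≥ 40
  Arden: +35 → 35 < 70
Round 2 — Alder becomes insolvent.
  Arden: +80 → 115 ≥ 70
  Elm: +25 → 25 < 70
  Ivory: +45 → 45 < 50
  Norton: +40 → 40 ≥ 40
Round 3 — Arden, Norton become insolvent.
  Elm: +55+45 → 125 ≥ 70
Round 4 — Elm becomes insolvent.
  Fenton: +35 → 35 < 70
No further insolvencies.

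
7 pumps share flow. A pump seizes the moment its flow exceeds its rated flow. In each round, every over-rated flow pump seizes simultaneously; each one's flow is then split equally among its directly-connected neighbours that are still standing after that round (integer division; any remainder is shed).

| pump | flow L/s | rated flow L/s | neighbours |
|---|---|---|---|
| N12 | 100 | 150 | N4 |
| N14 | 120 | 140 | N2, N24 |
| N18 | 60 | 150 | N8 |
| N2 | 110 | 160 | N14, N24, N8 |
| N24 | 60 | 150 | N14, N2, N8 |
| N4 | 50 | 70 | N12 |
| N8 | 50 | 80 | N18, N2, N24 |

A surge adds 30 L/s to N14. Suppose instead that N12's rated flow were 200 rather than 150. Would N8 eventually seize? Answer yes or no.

With N12's rated flow at 200:
Round 1 — N14 at 150 > 140. N14 seizes.
  N14 sheds 150 L/s to N2, N24: 75 each.
    N2: 110+75 = 185 > 160
    N24: 60+75 = 135 ≤ 150
Round 2 — N2 seizes.
  N2 sheds 185 L/s to N24, N8: 92 each (1 lost).
    N24: 135+92 = 227 > 150
    N8: 50+92 = 142 > 80
Round 3 — N24, N8 seize.
  N24 sheds 227 L/s: no online neighbours, lost.
  N8 sheds 142 L/s to N18: 142 each.
    N18: 60+142 = 202 > 150
Round 4 — N18 seizes.
  N18 sheds 202 L/s: no online neighbours, lost.
No further seizures.

yes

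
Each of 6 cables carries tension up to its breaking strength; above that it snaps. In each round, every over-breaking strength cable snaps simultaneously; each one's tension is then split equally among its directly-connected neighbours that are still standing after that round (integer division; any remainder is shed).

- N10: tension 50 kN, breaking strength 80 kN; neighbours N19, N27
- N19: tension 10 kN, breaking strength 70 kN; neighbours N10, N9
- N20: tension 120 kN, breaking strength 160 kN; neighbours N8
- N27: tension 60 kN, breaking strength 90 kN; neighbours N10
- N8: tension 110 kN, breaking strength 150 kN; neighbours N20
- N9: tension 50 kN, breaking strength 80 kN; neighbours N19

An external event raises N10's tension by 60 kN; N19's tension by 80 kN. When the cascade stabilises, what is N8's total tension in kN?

110

Round 1 — N10 at 110 > 80; N19 at 90 > 70. N10, N19 snap.
  N10 sheds 110 kN to N27: 110 each.
    N27: 60+110 = 170 > 90
  N19 sheds 90 kN to N9: 90 each.
    N9: 50+90 = 140 > 80
Round 2 — N27, N9 snap.
  N27 sheds 170 kN: no online neighbours, lost.
  N9 sheds 140 kN: no online neighbours, lost.
No further breaks.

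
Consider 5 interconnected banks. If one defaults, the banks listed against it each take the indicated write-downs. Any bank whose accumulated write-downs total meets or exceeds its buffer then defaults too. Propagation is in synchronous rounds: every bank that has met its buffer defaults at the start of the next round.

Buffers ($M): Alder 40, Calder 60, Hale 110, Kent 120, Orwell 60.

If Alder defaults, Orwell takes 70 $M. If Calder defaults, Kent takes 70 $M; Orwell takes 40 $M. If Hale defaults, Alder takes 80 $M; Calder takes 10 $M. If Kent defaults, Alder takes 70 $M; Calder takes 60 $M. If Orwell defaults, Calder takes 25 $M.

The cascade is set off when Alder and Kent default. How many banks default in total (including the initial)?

Round 1 — Alder, Kent default (initial).
  Calder: +60 → 60 ≥ 60
  Orwell: +70 → 70 ≥ 60
Round 2 — Calder, Orwell default.
No further defaults.

4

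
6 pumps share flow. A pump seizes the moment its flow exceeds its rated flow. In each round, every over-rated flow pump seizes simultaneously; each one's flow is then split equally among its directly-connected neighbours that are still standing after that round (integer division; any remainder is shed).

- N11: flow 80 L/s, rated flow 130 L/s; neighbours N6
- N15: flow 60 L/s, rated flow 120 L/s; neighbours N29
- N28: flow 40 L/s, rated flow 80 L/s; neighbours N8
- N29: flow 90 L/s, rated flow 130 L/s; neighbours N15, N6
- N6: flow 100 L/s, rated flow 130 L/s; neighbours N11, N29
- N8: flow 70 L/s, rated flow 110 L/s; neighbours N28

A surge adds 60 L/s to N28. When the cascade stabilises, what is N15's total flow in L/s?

60

Round 1 — N28 at 100 > 80. N28 seizes.
  N28 sheds 100 L/s to N8: 100 each.
    N8: 70+100 = 170 > 110
Round 2 — N8 seizes.
  N8 sheds 170 L/s: no online neighbours, lost.
No further seizures.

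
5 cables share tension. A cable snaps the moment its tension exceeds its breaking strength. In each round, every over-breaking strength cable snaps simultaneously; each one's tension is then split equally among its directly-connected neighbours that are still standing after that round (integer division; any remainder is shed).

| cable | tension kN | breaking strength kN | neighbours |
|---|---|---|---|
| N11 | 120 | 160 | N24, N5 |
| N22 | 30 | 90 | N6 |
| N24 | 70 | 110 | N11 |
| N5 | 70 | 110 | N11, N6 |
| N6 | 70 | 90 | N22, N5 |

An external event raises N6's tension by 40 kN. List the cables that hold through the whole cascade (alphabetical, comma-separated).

Round 1 — N6 at 110 > 90. N6 snaps.
  N6 sheds 110 kN to N22, N5: 55 each.
    N22: 30+55 = 85 ≤ 90
    N5: 70+55 = 125 > 110
Round 2 — N5 snaps.
  N5 sheds 125 kN to N11: 125 each.
    N11: 120+125 = 245 > 160
Round 3 — N11 snaps.
  N11 sheds 245 kN to N24: 245 each.
    N24: 70+245 = 315 > 110
Round 4 — N24 snaps.
  N24 sheds 315 kN: no online neighbours, lost.
No further breaks.

N22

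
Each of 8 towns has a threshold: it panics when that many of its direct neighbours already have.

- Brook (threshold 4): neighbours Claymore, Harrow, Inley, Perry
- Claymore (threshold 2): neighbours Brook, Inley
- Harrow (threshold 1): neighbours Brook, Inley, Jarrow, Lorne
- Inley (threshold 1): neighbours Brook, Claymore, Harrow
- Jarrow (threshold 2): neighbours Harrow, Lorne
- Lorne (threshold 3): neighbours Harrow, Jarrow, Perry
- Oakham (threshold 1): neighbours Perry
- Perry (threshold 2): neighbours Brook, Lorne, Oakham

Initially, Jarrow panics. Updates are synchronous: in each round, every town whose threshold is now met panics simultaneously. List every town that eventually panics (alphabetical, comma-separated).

Harrow, Inley, Jarrow

Round 1 — Jarrow panics (initial).
Round 2 — checking thresholds:
  Harrow: 1 of 4 neighbours ≥ 1, panics.
  Lorne: 1 of 3 neighbours < 3, holds.
Round 3 — checking thresholds:
  Brook: 1 of 4 neighbours < 4, holds.
  Inley: 1 of 3 neighbours ≥ 1, panics.
  Lorne: 2 of 3 neighbours < 3, holds.
Round 4 — no new panics; cascade stops.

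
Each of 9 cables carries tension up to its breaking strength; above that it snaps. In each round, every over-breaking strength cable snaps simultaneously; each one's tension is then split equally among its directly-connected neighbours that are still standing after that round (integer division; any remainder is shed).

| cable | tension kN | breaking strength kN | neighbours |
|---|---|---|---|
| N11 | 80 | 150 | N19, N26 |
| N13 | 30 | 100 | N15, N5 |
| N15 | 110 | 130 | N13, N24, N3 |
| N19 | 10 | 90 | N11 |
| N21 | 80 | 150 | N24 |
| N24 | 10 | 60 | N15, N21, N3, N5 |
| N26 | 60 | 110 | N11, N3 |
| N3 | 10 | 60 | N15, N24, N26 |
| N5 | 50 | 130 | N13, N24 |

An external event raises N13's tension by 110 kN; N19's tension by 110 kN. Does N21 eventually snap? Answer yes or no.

Round 1 — N13 at 140 > 100; N19 at 120 > 90. N13, N19 snap.
  N13 sheds 140 kN to N15, N5: 70 each.
    N15: 110+70 = 180 > 130
    N5: 50+70 = 120 ≤ 130
  N19 sheds 120 kN to N11: 120 each.
    N11: 80+120 = 200 > 150
Round 2 — N11, N15 snap.
  N11 sheds 200 kN to N26: 200 each.
    N26: 60+200 = 260 > 110
  N15 sheds 180 kN to N24, N3: 90 each.
    N24: 10+90 = 100 > 60
    N3: 10+90 = 100 > 60
Round 3 — N24, N26, N3 snap.
  N24 sheds 100 kN to N21, N5: 50 each.
    N21: 80+50 = 130 ≤ 150
    N5: 120+50 = 170 > 130
  N26 sheds 260 kN: no online neighbours, lost.
  N3 sheds 100 kN: no online neighbours, lost.
Round 4 — N5 snaps.
  N5 sheds 170 kN: no online neighbours, lost.
No further breaks.

no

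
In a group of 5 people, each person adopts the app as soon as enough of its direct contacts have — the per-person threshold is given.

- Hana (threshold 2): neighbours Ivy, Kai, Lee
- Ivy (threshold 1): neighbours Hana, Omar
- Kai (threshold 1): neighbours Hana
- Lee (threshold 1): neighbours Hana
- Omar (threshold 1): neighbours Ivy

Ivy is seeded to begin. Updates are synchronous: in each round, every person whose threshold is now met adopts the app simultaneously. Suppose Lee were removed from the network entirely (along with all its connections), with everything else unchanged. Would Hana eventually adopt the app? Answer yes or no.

no

With Lee removed:
Round 1 — Ivy adopts the app (initial).
Round 2 — checking thresholds:
  Hana: 1 of 2 neighbours < 2, below threshold.
  Omar: 1 of 1 neighbours ≥ 1, adopts the app.
Round 3 — no new adoptions; cascade stops.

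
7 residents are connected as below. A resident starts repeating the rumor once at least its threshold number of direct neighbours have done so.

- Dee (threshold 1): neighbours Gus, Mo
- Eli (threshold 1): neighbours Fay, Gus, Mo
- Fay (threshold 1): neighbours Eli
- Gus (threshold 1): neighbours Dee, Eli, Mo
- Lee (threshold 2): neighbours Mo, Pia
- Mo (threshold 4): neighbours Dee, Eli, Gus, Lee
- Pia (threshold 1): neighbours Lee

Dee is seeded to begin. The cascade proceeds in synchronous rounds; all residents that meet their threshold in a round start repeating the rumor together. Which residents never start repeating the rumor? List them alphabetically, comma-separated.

Lee, Mo, Pia

Round 1 — Dee starts repeating the rumor (initial).
Round 2 — checking thresholds:
  Gus: 1 of 3 neighbours ≥ 1, starts repeating the rumor.
  Mo: 1 of 4 neighbours < 4, not yet.
Round 3 — checking thresholds:
  Eli: 1 of 3 neighbours ≥ 1, starts repeating the rumor.
  Mo: 2 of 4 neighbours < 4, not yet.
Round 4 — checking thresholds:
  Fay: 1 of 1 neighbours ≥ 1, starts repeating the rumor.
  Mo: 3 of 4 neighbours < 4, not yet.
Round 5 — no new spreads; cascade stops.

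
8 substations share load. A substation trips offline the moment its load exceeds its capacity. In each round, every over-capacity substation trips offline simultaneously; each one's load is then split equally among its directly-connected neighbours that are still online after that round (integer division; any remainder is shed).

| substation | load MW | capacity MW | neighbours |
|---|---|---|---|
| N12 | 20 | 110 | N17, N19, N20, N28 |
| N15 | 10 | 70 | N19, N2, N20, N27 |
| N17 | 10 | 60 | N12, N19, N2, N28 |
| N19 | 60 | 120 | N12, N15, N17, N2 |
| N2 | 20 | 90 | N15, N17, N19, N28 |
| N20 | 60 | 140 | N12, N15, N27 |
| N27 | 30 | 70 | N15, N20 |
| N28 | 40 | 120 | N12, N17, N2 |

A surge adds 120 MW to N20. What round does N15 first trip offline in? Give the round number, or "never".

3

Round 1 — N20 at 180 > 140. N20 trips offline.
  N20 sheds 180 MW to N12, N15, N27: 60 each.
    N12: 20+60 = 80 ≤ 110
    N15: 10+60 = 70 ≤ 70
    N27: 30+60 = 90 > 70
Round 2 — N27 trips offline.
  N27 sheds 90 MW to N15: 90 each.
    N15: 70+90 = 160 > 70
Round 3 — N15 trips offline.
  N15 sheds 160 MW to N19, N2: 80 each.
    N19: 60+80 = 140 > 120
    N2: 20+80 = 100 > 90
Round 4 — N19, N2 trip offline.
  N19 sheds 140 MW to N12, N17: 70 each.
    N12: 80+70 = 150 > 110
    N17: 10+70 = 80 > 60
  N2 sheds 100 MW to N17, N28: 50 each.
    N17: 80+50 = 130 > 60
    N28: 40+50 = 90 ≤ 120
Round 5 — N12, N17 trip offline.
  N12 sheds 150 MW to N28: 150 each.
    N28: 90+150 = 240 > 120
  N17 sheds 130 MW to N28: 130 each.
    N28: 240+130 = 370 > 120
Round 6 — N28 trips offline.
  N28 sheds 370 MW: no online neighbours, lost.
No further trips.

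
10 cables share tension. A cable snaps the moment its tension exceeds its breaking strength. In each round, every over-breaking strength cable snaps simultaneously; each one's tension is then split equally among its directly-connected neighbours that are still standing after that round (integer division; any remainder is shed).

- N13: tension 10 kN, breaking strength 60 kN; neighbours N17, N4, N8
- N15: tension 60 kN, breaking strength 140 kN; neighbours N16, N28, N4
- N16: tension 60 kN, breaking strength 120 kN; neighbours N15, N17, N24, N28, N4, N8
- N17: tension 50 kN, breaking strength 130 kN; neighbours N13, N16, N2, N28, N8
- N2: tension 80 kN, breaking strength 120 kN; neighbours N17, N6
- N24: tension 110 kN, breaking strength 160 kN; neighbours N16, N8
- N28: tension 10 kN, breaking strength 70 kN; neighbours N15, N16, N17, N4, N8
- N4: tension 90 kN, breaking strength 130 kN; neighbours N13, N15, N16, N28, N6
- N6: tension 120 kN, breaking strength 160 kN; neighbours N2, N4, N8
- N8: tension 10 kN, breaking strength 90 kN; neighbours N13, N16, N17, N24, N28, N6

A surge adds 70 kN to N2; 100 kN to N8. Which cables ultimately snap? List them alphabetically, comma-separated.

N13, N15, N16, N17, N2, N24, N28, N4, N6, N8

Round 1 — N2 at 150 > 120; N8 at 110 > 90. N2, N8 snap.
  N2 sheds 150 kN to N17, N6: 75 each.
    N17: 50+75 = 125 ≤ 130
    N6: 120+75 = 195 > 160
  N8 sheds 110 kN to N13, N16, N17, N24, N28, N6: 18 each (2 lost).
    N13: 10+18 = 28 ≤ 60
    N16: 60+18 = 78 ≤ 120
    N17: 125+18 = 143 > 130
    N24: 110+18 = 128 ≤ 160
    N28: 10+18 = 28 ≤ 70
    N6: 195+18 = 213 > 160
Round 2 — N17, N6 snap.
  N17 sheds 143 kN to N13, N16, N28: 47 each (2 lost).
    N13: 28+47 = 75 > 60
    N16: 78+47 = 125 > 120
    N28: 28+47 = 75 > 70
  N6 sheds 213 kN to N4: 213 each.
    N4: 90+213 = 303 > 130
Round 3 — N13, N16, N28, N4 snap.
  N13 sheds 75 kN: no online neighbours, lost.
  N16 sheds 125 kN to N15, N24: 62 each (1 lost).
    N15: 60+62 = 122 ≤ 140
    N24: 128+62 = 190 > 160
  N28 sheds 75 kN to N15: 75 each.
    N15: 122+75 = 197 > 140
  N4 sheds 303 kN to N15: 303 each.
    N15: 197+303 = 500 > 140
Round 4 — N15, N24 snap.
  N15 sheds 500 kN: no online neighbours, lost.
  N24 sheds 190 kN: no online neighbours, lost.
No further breaks.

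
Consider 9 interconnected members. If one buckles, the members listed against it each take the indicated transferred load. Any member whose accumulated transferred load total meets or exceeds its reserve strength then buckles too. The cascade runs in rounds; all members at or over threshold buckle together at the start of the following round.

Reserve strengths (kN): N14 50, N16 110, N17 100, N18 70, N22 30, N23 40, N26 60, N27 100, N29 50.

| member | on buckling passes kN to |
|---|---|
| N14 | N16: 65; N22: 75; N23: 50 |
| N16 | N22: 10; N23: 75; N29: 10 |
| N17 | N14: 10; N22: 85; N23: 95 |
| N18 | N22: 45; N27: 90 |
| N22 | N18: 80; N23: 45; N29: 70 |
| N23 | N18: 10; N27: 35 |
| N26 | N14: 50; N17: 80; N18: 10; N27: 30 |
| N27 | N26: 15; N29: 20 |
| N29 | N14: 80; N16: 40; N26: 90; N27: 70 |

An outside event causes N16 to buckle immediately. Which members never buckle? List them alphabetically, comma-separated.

N14, N17, N18, N22, N26, N27, N29

Round 1 — N16 buckles (initial).
  N22: +10 → 10 < 30
  N23: +75 → 75 ≥ 40
  N29: +10 → 10 < 50
Round 2 — N23 buckles.
  N18: +10 → 10 < 70
  N27: +35 → 35 < 100
No further bucklings.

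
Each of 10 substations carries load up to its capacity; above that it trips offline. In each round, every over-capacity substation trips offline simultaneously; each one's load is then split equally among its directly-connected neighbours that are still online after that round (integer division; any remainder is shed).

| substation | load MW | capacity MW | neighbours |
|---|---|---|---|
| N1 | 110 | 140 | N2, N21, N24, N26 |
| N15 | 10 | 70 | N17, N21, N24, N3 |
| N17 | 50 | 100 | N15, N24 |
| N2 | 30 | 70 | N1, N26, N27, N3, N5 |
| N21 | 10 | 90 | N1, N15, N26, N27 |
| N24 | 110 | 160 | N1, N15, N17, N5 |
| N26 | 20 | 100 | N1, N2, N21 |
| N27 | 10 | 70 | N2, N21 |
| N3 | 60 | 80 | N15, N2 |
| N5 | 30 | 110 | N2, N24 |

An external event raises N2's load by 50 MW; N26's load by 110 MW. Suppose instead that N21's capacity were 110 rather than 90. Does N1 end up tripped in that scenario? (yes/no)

yes

With N21's capacity at 110:
Round 1 — N2 at 80 > 70; N26 at 130 > 100. N2, N26 trip offline.
  N2 sheds 80 MW to N1, N27, N3, N5: 20 each.
    N1: 110+20 = 130 ≤ 140
    N27: 10+20 = 30 ≤ 70
    N3: 60+20 = 80 ≤ 80
    N5: 30+20 = 50 ≤ 110
  N26 sheds 130 MW to N1, N21: 65 each.
    N1: 130+65 = 195 > 140
    N21: 10+65 = 75 ≤ 110
Round 2 — N1 trips offline.
  N1 sheds 195 MW to N21, N24: 97 each (1 lost).
    N21: 75+97 = 172 > 110
    N24: 110+97 = 207 > 160
Round 3 — N21, N24 trip offline.
  N21 sheds 172 MW to N15, N27: 86 each.
    N15: 10+86 = 96 > 70
    N27: 30+86 = 116 > 70
  N24 sheds 207 MW to N15, N17, N5: 69 each.
    N15: 96+69 = 165 > 70
    N17: 50+69 = 119 > 100
    N5: 50+69 = 119 > 110
Round 4 — N15, N17, N27, N5 trip offline.
  N15 sheds 165 MW to N3: 165 each.
    N3: 80+165 = 245 > 80
  N17 sheds 119 MW: no online neighbours, lost.
  N27 sheds 116 MW: no online neighbours, lost.
  N5 sheds 119 MW: no online neighbours, lost.
Round 5 — N3 trips offline.
  N3 sheds 245 MW: no online neighbours, lost.
No further trips.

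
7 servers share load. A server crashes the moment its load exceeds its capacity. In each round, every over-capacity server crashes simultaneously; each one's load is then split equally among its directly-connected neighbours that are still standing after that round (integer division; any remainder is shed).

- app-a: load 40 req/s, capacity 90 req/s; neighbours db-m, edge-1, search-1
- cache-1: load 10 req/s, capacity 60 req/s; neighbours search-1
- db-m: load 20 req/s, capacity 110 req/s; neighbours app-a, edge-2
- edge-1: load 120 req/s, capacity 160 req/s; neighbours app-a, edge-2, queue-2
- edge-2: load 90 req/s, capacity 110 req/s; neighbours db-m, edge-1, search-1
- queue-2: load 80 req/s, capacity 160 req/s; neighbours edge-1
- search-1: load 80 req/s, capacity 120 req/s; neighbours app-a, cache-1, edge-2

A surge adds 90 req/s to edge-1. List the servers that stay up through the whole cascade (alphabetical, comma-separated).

queue-2

Round 1 — edge-1 at 210 > 160. edge-1 crashes.
  edge-1 sheds 210 req/s to app-a, edge-2, queue-2: 70 each.
    app-a: 40+70 = 110 > 90
    edge-2: 90+70 = 160 > 110
    queue-2: 80+70 = 150 ≤ 160
Round 2 — app-a, edge-2 crash.
  app-a sheds 110 req/s to db-m, search-1: 55 each.
    db-m: 20+55 = 75 ≤ 110
    search-1: 80+55 = 135 > 120
  edge-2 sheds 160 req/s to db-m, search-1: 80 each.
    db-m: 75+80 = 155 > 110
    search-1: 135+80 = 215 > 120
Round 3 — db-m, search-1 crash.
  db-m sheds 155 req/s: no online neighbours, lost.
  search-1 sheds 215 req/s to cache-1: 215 each.
    cache-1: 10+215 = 225 > 60
Round 4 — cache-1 crashes.
  cache-1 sheds 225 req/s: no online neighbours, lost.
No further crashes.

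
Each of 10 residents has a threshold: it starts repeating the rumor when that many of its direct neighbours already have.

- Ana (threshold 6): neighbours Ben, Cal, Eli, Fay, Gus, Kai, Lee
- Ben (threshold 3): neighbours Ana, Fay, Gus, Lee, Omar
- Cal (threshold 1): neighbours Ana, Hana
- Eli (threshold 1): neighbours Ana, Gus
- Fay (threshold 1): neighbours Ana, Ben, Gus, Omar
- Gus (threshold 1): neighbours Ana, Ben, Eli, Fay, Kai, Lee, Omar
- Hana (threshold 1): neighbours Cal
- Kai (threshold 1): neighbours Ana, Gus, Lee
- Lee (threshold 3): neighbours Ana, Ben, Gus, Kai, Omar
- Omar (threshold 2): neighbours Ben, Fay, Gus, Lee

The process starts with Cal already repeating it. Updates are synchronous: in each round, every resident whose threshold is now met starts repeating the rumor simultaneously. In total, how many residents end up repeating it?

Round 1 — Cal starts repeating the rumor (initial).
Round 2 — checking thresholds:
  Ana: 1 of 7 neighbours < 6, below threshold.
  Hana: 1 of 1 neighbours ≥ 1, starts repeating the rumor.
Round 3 — no new spreads; cascade stops.

2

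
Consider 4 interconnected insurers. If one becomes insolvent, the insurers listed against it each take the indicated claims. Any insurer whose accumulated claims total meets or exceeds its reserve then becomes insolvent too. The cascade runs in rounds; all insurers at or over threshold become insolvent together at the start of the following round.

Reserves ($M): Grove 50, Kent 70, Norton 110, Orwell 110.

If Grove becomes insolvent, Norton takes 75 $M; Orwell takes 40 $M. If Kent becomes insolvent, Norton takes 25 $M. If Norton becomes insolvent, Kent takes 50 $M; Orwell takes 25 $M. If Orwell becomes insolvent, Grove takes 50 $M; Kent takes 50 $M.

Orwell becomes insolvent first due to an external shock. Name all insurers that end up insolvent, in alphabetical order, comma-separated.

Grove, Orwell

Round 1 — Orwell becomes insolvent (initial).
  Grove: +50 → 50 ≥ 50
  Kent: +50 → 50 < 70
Round 2 — Grove becomes insolvent.
  Norton: +75 → 75 < 110
No further insolvencies.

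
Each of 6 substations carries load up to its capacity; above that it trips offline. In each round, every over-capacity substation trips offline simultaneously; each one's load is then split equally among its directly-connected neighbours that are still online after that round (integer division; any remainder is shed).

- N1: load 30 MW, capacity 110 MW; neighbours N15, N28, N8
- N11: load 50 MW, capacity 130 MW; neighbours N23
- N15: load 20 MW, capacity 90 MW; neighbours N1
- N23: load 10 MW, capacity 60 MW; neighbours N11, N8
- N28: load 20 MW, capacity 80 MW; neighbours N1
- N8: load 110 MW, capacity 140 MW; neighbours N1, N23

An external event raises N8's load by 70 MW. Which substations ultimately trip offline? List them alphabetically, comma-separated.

N1, N11, N23, N8

Round 1 — N8 at 180 > 140. N8 trips offline.
  N8 sheds 180 MW to N1, N23: 90 each.
    N1: 30+90 = 120 > 110
    N23: 10+90 = 100 > 60
Round 2 — N1, N23 trip offline.
  N1 sheds 120 MW to N15, N28: 60 each.
    N15: 20+60 = 80 ≤ 90
    N28: 20+60 = 80 ≤ 80
  N23 sheds 100 MW to N11: 100 each.
    N11: 50+100 = 150 > 130
Round 3 — N11 trips offline.
  N11 sheds 150 MW: no online neighbours, lost.
No further trips.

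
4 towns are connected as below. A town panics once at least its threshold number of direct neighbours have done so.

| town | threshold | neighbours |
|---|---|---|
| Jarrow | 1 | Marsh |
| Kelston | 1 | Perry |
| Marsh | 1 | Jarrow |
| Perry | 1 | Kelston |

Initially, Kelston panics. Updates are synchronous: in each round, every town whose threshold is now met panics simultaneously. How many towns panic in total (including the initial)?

Round 1 — Kelston panics (initial).
Round 2 — checking thresholds:
  Perry: 1 of 1 neighbours ≥ 1, panics.
Round 3 — no new panics; cascade stops.

2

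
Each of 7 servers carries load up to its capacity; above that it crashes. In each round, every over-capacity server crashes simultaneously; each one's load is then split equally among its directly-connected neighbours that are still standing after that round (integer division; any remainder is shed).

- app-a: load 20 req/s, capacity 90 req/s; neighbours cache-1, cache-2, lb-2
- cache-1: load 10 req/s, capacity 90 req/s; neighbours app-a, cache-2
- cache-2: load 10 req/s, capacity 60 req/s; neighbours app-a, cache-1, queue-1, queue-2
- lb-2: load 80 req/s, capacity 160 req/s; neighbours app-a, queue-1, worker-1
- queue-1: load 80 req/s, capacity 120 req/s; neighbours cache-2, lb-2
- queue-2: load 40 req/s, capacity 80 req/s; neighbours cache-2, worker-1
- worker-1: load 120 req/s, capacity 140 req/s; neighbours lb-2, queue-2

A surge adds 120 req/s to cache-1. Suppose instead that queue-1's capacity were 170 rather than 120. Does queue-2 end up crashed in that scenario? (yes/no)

yes

With queue-1's capacity at 170:
Round 1 — cache-1 at 130 > 90. cache-1 crashes.
  cache-1 sheds 130 req/s to app-a, cache-2: 65 each.
    app-a: 20+65 = 85 ≤ 90
    cache-2: 10+65 = 75 > 60
Round 2 — cache-2 crashes.
  cache-2 sheds 75 req/s to app-a, queue-1, queue-2: 25 each.
    app-a: 85+25 = 110 > 90
    queue-1: 80+25 = 105 ≤ 170
    queue-2: 40+25 = 65 ≤ 80
Round 3 — app-a crashes.
  app-a sheds 110 req/s to lb-2: 110 each.
    lb-2: 80+110 = 190 > 160
Round 4 — lb-2 crashes.
  lb-2 sheds 190 req/s to queue-1, worker-1: 95 each.
    queue-1: 105+95 = 200 > 170
    worker-1: 120+95 = 215 > 140
Round 5 — queue-1, worker-1 crash.
  queue-1 sheds 200 req/s: no online neighbours, lost.
  worker-1 sheds 215 req/s to queue-2: 215 each.
    queue-2: 65+215 = 280 > 80
Round 6 — queue-2 crashes.
  queue-2 sheds 280 req/s: no online neighbours, lost.
No further crashes.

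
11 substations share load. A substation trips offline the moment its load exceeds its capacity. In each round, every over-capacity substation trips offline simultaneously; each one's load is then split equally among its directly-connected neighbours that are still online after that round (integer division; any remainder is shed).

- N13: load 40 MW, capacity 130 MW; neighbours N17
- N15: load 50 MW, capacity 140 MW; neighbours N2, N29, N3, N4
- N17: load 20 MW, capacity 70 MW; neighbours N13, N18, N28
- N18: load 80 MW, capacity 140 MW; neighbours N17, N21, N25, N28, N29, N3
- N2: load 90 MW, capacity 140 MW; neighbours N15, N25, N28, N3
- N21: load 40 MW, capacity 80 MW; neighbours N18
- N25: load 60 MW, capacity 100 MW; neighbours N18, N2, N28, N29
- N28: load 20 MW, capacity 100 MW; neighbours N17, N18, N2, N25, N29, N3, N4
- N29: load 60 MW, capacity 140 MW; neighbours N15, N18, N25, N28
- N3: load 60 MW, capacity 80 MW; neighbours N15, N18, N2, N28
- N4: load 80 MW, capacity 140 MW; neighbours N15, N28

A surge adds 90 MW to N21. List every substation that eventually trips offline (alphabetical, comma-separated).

N13, N15, N17, N18, N2, N21, N25, N28, N29, N3, N4

Round 1 — N21 at 130 > 80. N21 trips offline.
  N21 sheds 130 MW to N18: 130 each.
    N18: 80+130 = 210 > 140
Round 2 — N18 trips offline.
  N18 sheds 210 MW to N17, N25, N28, N29, N3: 42 each.
    N17: 20+42 = 62 ≤ 70
    N25: 60+42 = 102 > 100
    N28: 20+42 = 62 ≤ 100
    N29: 60+42 = 102 ≤ 140
    N3: 60+42 = 102 > 80
Round 3 — N25, N3 trip offline.
  N25 sheds 102 MW to N2, N28, N29: 34 each.
    N2: 90+34 = 124 ≤ 140
    N28: 62+34 = 96 ≤ 100
    N29: 102+34 = 136 ≤ 140
  N3 sheds 102 MW to N15, N2, N28: 34 each.
    N15: 50+34 = 84 ≤ 140
    N2: 124+34 = 158 > 140
    N28: 96+34 = 130 > 100
Round 4 — N2, N28 trip offline.
  N2 sheds 158 MW to N15: 158 each.
    N15: 84+158 = 242 > 140
  N28 sheds 130 MW to N17, N29, N4: 43 each (1 lost).
    N17: 62+43 = 105 > 70
    N29: 136+43 = 179 > 140
    N4: 80+43 = 123 ≤ 140
Round 5 — N15, N17, N29 trip offline.
  N15 sheds 242 MW to N4: 242 each.
    N4: 123+242 = 365 > 140
  N17 sheds 105 MW to N13: 105 each.
    N13: 40+105 = 145 > 130
  N29 sheds 179 MW: no online neighbours, lost.
Round 6 — N13, N4 trip offline.
  N13 sheds 145 MW: no online neighbours, lost.
  N4 sheds 365 MW: no online neighbours, lost.
No further trips.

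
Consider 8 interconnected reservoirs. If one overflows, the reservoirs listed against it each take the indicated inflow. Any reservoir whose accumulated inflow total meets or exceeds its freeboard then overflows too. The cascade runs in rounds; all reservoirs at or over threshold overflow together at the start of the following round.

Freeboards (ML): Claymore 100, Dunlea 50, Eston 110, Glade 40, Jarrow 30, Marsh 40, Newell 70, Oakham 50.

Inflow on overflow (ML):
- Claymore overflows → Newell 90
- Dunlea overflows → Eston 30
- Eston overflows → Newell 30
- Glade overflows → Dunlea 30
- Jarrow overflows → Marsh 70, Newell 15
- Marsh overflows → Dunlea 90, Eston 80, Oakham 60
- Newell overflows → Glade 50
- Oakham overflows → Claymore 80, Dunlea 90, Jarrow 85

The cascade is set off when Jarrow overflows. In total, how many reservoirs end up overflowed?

Round 1 — Jarrow overflows (initial).
  Marsh: +70 → 70 ≥ 40
  Newell: +15 → 15 < 70
Round 2 — Marsh overflows.
  Dunlea: +90 → 90 ≥ 50
  Eston: +80 → 80 < 110
  Oakham: +60 → 60 ≥ 50
Round 3 — Dunlea, Oakham overflow.
  Claymore: +80 → 80 < 100
  Eston: +30 → 110 ≥ 110
Round 4 — Eston overflows.
  Newell: +30 → 45 < 70
No further overflows.

5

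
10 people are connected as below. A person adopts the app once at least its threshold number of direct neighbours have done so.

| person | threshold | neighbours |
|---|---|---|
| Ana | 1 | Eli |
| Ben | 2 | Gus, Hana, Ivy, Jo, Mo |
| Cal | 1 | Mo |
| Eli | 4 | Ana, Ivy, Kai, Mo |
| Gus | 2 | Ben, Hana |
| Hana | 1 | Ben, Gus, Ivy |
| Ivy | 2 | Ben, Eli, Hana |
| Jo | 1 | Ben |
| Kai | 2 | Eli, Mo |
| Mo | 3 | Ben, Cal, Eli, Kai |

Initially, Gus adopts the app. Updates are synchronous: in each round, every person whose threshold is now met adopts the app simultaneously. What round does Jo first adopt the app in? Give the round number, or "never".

Round 1 — Gus adopts the app (initial).
Round 2 — checking thresholds:
  Ben: 1 of 5 neighbours < 2, below threshold.
  Hana: 1 of 3 neighbours ≥ 1, adopts the app.
Round 3 — checking thresholds:
  Ben: 2 of 5 neighbours ≥ 2, adopts the app.
  Ivy: 1 of 3 neighbours < 2, below threshold.
Round 4 — checking thresholds:
  Ivy: 2 of 3 neighbours ≥ 2, adopts the app.
  Jo: 1 of 1 neighbours ≥ 1, adopts the app.
  Mo: 1 of 4 neighbours < 3, below threshold.
Round 5 — no new adoptions; cascade stops.

4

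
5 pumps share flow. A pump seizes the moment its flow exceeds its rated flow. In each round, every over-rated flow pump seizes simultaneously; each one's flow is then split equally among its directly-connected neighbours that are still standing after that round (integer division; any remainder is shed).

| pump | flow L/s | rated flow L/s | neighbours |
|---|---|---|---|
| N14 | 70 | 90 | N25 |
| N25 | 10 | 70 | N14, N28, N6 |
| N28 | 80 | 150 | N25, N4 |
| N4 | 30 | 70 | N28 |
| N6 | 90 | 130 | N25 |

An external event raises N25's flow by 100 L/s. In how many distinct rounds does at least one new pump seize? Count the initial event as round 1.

2

Round 1 — N25 at 110 > 70. N25 seizes.
  N25 sheds 110 L/s to N14, N28, N6: 36 each (2 lost).
    N14: 70+36 = 106 > 90
    N28: 80+36 = 116 ≤ 150
    N6: 90+36 = 126 ≤ 130
Round 2 — N14 seizes.
  N14 sheds 106 L/s: no online neighbours, lost.
No further seizures.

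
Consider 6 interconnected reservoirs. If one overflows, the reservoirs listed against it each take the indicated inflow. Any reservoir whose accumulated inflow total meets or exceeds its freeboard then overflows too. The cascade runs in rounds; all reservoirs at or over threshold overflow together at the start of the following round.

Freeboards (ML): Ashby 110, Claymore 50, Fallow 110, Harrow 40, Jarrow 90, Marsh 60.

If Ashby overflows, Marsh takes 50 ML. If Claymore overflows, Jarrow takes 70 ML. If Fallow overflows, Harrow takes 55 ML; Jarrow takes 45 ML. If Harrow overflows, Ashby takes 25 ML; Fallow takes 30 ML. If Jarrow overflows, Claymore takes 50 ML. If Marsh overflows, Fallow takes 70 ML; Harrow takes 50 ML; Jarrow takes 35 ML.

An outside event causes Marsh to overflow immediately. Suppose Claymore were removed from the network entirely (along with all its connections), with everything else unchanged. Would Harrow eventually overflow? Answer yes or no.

yes

With Claymore removed:
Round 1 — Marsh overflows (initial).
  Fallow: +70 → 70 < 110
  Harrow: +50 → 50 ≥ 40
  Jarrow: +35 → 35 < 90
Round 2 — Harrow overflows.
  Ashby: +25 → 25 < 110
  Fallow: +30 → 100 < 110
No further overflows.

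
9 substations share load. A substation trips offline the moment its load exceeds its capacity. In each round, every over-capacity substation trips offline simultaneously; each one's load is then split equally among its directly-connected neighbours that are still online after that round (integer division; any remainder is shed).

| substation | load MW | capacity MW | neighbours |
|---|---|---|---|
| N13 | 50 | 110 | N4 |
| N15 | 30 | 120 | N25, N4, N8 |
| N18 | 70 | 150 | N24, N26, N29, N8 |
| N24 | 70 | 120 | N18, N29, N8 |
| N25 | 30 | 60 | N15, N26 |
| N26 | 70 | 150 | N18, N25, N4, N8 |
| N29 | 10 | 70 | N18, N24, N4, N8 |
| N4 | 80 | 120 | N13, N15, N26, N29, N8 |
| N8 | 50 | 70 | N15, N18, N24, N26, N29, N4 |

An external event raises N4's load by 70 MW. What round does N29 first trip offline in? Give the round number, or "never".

never

Round 1 — N4 at 150 > 120. N4 trips offline.
  N4 sheds 150 MW to N13, N15, N26, N29, N8: 30 each.
    N13: 50+30 = 80 ≤ 110
    N15: 30+30 = 60 ≤ 120
    N26: 70+30 = 100 ≤ 150
    N29: 10+30 = 40 ≤ 70
    N8: 50+30 = 80 > 70
Round 2 — N8 trips offline.
  N8 sheds 80 MW to N15, N18, N24, N26, N29: 16 each.
    N15: 60+16 = 76 ≤ 120
    N18: 70+16 = 86 ≤ 150
    N24: 70+16 = 86 ≤ 120
    N26: 100+16 = 116 ≤ 150
    N29: 40+16 = 56 ≤ 70
No further trips.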